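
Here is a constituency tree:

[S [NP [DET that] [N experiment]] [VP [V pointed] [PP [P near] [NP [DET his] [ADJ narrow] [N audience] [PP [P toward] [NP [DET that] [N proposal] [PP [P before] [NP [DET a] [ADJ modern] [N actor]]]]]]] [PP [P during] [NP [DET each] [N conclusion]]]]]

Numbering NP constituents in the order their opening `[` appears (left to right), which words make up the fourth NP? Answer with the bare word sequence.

a modern actor

The NP opening brackets appear, in order, over: "that experiment"; "his narrow audience toward that proposal before a modern actor"; "that proposal before a modern actor"; "a modern actor"; "each conclusion". The fourth one spans "a modern actor".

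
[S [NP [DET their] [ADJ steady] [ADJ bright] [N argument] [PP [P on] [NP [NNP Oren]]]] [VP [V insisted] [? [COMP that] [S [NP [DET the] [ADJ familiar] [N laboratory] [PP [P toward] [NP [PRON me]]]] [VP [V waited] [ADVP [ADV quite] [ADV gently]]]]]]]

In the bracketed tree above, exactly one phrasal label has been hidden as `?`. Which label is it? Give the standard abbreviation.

SBAR

A constituent whose immediate children are COMP 'that', S is a subordinate clause: SBAR.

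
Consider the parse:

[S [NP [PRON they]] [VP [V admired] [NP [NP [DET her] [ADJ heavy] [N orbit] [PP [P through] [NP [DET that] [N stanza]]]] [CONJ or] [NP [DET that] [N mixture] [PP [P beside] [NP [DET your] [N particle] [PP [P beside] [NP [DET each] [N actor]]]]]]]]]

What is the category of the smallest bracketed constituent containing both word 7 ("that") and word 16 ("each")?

The smallest bracket enclosing both words is [NP her heavy orbit through that stanza or that mixture beside your particle beside each actor], so the label is NP.

NP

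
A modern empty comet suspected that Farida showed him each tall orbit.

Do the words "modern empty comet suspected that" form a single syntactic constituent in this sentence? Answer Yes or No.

No

"modern" belongs to the noun phrase "a modern empty comet" while "that" belongs to the verb phrase "suspected that Farida showed him each tall orbit"; a span that runs across that boundary is not a single phrase.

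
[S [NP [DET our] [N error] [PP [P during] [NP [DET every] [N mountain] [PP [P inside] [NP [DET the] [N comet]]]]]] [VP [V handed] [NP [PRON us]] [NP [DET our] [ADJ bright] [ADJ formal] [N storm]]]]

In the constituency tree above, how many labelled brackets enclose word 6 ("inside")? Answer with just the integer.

6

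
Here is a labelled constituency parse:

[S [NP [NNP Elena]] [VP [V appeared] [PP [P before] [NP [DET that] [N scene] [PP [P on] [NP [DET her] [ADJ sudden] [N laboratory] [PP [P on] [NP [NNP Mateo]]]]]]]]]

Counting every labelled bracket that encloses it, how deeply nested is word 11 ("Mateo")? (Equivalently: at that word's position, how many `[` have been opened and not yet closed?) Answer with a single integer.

9

Path from the root down to the word: S → VP → PP → NP → PP → NP → PP → NP → NNP. That is 9 enclosing brackets.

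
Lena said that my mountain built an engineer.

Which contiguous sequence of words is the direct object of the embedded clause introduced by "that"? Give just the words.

Within the embedded clause introduced by "that", the direct object of "built" is "an engineer".

an engineer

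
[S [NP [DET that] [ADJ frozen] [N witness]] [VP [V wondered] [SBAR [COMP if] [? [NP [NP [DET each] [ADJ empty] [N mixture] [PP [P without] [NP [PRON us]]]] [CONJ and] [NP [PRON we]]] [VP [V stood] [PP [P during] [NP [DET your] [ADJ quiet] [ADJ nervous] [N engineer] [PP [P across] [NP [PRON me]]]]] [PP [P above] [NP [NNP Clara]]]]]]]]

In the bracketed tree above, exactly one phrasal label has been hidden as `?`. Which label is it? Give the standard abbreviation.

S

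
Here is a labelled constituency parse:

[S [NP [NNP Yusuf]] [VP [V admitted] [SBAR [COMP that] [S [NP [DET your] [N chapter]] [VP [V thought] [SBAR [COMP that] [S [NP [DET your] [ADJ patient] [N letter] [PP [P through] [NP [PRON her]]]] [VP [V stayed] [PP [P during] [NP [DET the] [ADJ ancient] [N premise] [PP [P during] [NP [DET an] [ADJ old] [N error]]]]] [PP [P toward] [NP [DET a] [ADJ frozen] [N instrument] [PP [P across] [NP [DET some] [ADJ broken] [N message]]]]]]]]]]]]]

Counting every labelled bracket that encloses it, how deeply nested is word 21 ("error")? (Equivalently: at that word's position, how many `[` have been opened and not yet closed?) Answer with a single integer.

13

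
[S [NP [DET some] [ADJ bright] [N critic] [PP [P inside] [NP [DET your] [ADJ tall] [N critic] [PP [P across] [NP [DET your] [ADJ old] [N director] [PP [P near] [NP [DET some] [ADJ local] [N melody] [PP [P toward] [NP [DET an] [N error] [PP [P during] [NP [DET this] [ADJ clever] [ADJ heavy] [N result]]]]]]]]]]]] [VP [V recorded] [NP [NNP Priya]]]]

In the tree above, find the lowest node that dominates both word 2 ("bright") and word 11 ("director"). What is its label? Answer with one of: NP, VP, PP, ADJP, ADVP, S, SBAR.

NP

Word 2 lies under S → NP → ADJ; word 11 lies under S → NP → PP → NP → PP → NP → N. The lowest shared node is the NP.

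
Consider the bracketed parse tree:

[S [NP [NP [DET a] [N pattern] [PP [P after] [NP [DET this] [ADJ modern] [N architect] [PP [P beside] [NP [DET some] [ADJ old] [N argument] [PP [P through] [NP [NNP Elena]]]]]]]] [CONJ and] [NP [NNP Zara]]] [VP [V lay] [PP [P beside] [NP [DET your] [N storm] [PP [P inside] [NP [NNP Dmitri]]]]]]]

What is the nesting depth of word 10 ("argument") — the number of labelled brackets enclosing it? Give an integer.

8

The word sits inside N, which is inside NP, inside PP, inside NP, inside PP, inside NP, inside NP, inside S — 8 brackets in all.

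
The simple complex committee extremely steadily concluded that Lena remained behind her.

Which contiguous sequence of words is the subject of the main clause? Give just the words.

the simple complex committee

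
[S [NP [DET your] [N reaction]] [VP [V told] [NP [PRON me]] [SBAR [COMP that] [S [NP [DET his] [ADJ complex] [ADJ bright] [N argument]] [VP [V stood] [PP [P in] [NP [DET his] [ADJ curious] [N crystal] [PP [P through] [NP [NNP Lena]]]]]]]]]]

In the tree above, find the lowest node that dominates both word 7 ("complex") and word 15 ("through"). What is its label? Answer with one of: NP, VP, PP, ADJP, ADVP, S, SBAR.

S

Both words fall inside [S his complex bright argument stood in his curious crystal through Lena] (words 6–16), and no smaller constituent contains them both. Label: S.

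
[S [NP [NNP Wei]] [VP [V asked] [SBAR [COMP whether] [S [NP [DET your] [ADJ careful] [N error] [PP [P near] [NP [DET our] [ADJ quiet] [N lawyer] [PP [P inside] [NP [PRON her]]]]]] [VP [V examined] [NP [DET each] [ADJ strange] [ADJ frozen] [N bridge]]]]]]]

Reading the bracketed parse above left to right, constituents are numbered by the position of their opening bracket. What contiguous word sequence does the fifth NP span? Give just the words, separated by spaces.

The NP opening brackets appear, in order, over: "Wei"; "your careful error near our quiet lawyer inside her"; "our quiet lawyer inside her"; "her"; "each strange frozen bridge". The fifth one spans "each strange frozen bridge".

each strange frozen bridge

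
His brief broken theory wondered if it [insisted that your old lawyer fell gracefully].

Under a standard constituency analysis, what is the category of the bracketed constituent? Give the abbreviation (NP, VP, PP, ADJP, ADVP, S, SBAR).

The span is built around the verb "insisted" — a verb phrase (VP).

VP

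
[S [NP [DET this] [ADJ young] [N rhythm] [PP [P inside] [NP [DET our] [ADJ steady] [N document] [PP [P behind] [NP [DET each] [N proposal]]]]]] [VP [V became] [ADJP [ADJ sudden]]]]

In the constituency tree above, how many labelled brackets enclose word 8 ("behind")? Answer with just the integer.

6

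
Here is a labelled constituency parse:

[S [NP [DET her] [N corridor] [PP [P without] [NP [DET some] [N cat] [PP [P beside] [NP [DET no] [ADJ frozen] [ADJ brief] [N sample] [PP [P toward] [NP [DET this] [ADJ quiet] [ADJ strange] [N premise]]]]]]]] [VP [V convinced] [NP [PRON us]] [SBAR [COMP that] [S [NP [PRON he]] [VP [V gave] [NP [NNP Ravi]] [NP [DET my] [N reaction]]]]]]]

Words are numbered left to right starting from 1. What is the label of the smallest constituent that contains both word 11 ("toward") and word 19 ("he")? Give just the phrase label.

S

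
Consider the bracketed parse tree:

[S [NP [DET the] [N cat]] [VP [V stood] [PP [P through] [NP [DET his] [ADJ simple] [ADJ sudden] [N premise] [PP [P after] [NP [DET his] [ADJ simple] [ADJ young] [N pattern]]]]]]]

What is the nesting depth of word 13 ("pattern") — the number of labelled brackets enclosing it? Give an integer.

7

Counting open brackets not yet closed at "pattern": [S [VP [PP [NP [PP [NP [N = 7.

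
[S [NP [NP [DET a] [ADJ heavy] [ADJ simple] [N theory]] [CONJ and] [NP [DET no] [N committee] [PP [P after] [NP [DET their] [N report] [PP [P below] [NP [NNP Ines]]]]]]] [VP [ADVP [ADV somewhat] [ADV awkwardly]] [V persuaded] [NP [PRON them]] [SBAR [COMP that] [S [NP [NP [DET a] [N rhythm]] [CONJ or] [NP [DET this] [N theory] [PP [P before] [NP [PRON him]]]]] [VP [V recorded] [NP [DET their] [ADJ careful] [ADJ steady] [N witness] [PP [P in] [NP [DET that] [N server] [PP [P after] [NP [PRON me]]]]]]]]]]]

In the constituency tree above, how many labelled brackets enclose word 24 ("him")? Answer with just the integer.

Path from the root down to the word: S → VP → SBAR → S → NP → NP → PP → NP → PRON. That is 9 enclosing brackets.

9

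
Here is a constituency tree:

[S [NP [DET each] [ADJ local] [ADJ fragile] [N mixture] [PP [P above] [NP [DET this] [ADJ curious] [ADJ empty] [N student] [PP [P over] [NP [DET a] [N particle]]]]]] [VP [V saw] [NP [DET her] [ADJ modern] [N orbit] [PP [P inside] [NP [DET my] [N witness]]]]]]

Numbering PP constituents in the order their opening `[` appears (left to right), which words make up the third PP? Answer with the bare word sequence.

inside my witness

The PP opening brackets appear, in order, over: "above this curious empty student over a particle"; "over a particle"; "inside my witness". The third one spans "inside my witness".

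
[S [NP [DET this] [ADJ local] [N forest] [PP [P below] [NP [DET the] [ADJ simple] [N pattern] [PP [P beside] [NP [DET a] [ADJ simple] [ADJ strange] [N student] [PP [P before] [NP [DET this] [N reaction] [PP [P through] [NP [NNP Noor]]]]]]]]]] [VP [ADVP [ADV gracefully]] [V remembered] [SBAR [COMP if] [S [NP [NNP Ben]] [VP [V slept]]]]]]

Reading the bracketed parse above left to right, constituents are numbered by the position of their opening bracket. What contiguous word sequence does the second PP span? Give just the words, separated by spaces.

beside a simple strange student before this reaction through Noor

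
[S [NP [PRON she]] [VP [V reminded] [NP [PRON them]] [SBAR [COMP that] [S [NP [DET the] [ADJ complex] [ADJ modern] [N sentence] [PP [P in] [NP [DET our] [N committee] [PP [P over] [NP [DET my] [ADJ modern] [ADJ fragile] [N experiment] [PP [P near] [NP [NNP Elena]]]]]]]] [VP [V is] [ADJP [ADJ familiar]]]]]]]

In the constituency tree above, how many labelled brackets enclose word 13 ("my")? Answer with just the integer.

Path from the root down to the word: S → VP → SBAR → S → NP → PP → NP → PP → NP → DET. That is 10 enclosing brackets.

10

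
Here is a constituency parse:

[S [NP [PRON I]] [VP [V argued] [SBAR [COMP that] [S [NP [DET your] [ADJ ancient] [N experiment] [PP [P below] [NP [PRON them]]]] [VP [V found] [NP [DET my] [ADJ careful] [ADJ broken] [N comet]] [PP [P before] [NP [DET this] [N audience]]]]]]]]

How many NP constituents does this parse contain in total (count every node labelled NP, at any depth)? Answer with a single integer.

5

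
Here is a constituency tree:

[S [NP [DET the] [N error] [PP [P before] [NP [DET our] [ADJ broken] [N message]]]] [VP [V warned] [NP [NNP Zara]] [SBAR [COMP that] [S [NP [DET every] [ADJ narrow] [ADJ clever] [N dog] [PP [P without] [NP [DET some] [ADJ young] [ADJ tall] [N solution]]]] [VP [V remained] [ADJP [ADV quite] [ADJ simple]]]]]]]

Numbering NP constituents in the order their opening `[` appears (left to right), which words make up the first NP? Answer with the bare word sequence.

the error before our broken message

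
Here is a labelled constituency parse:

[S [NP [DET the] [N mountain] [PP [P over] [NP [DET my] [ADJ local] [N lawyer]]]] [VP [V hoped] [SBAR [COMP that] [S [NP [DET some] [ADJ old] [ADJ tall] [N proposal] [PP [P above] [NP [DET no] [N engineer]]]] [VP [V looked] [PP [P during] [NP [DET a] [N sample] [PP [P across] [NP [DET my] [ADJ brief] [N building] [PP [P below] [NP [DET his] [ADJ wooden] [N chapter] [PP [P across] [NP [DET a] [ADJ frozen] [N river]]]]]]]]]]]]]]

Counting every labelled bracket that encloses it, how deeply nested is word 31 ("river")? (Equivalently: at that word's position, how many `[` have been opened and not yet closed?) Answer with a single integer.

14

Path from the root down to the word: S → VP → SBAR → S → VP → PP → NP → PP → NP → PP → NP → PP → NP → N. That is 14 enclosing brackets.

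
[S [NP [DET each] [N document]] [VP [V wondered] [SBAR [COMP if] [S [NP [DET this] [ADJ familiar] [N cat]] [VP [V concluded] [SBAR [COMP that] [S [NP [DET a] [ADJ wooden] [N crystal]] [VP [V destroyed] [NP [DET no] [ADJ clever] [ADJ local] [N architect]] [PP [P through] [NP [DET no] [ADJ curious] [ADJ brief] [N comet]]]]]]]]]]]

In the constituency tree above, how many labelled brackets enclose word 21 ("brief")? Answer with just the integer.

11

Path from the root down to the word: S → VP → SBAR → S → VP → SBAR → S → VP → PP → NP → ADJ. That is 11 enclosing brackets.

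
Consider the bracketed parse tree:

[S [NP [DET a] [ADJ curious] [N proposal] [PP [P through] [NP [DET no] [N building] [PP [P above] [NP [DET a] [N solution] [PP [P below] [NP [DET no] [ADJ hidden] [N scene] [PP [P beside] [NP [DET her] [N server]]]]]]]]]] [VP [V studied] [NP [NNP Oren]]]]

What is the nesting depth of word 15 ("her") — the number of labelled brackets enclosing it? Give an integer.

11

Counting open brackets not yet closed at "her": [S [NP [PP [NP [PP [NP [PP [NP [PP [NP [DET = 11.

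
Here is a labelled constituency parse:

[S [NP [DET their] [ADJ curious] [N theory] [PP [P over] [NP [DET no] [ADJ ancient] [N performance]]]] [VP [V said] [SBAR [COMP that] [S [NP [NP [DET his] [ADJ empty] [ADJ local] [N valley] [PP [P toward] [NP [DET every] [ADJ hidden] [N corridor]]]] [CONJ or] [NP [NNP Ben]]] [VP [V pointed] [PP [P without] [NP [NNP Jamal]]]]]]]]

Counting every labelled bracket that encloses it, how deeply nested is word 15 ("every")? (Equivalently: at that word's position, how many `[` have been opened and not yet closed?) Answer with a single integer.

9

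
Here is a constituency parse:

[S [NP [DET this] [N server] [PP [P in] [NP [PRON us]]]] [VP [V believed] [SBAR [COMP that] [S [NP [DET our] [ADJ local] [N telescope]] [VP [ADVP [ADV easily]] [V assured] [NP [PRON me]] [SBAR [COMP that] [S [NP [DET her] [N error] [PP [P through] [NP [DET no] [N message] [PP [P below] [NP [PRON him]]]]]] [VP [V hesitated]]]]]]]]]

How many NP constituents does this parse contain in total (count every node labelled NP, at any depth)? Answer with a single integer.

Listing each NP by its span: [NP this server in us]; [NP us]; [NP our local telescope]; [NP me]; [NP her error through no message below him]; [NP no message below him] … — that makes 7.

7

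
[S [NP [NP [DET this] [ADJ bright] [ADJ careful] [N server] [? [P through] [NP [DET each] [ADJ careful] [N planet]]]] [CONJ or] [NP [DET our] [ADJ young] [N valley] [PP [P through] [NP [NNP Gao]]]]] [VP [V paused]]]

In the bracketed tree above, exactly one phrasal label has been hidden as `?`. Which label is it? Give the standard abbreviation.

Looking at what the `?` directly dominates — P 'through', NP — this is a prepositional phrase (PP).

PP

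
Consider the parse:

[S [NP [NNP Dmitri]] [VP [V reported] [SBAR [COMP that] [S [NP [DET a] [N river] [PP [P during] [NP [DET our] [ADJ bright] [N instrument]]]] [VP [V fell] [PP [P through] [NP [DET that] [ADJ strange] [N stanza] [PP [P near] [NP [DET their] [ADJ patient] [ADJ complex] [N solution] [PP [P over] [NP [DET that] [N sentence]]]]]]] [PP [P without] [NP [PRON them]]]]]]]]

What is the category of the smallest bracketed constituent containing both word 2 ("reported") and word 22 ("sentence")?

VP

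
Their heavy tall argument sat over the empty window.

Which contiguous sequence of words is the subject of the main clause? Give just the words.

their heavy tall argument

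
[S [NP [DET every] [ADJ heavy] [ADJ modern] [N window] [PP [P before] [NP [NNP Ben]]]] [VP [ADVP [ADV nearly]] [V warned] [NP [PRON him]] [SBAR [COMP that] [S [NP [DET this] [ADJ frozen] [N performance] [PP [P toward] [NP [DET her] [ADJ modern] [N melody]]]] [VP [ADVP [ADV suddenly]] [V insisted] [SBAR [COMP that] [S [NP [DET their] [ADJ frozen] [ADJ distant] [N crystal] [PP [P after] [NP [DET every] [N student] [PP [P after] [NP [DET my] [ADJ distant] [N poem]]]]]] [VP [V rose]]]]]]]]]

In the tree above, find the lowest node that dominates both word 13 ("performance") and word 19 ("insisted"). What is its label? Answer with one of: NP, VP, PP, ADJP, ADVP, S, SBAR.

S

Word 13 lies under S → VP → SBAR → S → NP → N; word 19 lies under S → VP → SBAR → S → VP → V. The lowest shared node is the S.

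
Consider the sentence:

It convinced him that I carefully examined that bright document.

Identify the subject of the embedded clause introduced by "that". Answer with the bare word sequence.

In the embedded clause introduced by "that" the verb is "examined"; the NP preceding it, "I", is the subject.

I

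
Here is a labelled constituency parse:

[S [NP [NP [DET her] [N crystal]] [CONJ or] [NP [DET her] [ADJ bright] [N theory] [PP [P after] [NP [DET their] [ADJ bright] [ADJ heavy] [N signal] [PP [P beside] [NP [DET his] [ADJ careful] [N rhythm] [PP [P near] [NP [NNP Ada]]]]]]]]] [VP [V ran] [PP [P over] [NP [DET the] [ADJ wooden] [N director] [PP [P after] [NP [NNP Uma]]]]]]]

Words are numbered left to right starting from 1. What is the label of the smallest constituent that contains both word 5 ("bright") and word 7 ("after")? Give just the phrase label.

NP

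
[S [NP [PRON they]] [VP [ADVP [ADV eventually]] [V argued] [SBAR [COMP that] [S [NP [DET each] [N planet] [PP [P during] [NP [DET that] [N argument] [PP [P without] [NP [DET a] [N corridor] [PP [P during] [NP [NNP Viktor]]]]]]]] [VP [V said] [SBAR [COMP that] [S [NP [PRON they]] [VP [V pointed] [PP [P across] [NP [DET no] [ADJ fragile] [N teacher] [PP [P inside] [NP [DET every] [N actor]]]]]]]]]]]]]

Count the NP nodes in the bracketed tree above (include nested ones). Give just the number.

8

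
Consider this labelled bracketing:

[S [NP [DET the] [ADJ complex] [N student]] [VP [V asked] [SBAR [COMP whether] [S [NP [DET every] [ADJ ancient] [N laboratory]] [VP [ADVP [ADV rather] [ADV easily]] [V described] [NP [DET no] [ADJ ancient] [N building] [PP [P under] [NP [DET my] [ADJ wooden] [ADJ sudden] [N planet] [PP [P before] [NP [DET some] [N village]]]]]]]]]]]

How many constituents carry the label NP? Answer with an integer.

5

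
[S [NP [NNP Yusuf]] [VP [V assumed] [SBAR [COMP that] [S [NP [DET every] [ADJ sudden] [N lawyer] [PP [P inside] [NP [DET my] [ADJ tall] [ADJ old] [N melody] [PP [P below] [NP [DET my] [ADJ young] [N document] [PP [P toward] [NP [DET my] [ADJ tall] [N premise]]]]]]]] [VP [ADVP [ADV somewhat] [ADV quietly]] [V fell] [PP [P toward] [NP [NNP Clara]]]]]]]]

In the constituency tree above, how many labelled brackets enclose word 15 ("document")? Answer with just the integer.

10

The word sits inside N, which is inside NP, inside PP, inside NP, inside PP, inside NP, inside S, inside SBAR, inside VP, inside S — 10 brackets in all.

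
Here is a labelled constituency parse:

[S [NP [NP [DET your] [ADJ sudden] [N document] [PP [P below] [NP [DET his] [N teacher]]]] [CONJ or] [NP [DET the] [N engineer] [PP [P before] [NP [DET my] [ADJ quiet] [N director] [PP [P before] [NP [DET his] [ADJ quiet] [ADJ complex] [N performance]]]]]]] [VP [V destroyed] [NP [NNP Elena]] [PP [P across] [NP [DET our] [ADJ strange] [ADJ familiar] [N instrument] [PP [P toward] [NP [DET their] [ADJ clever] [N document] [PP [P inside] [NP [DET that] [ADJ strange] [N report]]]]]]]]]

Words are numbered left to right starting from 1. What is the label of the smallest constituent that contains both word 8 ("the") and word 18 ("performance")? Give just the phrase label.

Word 8 lies under S → NP → NP → DET; word 18 lies under S → NP → NP → PP → NP → PP → NP → N. The lowest shared node is the NP.

NP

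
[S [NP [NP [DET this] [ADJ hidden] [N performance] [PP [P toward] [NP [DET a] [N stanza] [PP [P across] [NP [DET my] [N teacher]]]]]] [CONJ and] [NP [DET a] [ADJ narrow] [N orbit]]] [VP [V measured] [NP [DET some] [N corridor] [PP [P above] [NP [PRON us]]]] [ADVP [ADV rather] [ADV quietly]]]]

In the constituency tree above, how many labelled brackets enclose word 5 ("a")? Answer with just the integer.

6

Counting open brackets not yet closed at "a": [S [NP [NP [PP [NP [DET = 6.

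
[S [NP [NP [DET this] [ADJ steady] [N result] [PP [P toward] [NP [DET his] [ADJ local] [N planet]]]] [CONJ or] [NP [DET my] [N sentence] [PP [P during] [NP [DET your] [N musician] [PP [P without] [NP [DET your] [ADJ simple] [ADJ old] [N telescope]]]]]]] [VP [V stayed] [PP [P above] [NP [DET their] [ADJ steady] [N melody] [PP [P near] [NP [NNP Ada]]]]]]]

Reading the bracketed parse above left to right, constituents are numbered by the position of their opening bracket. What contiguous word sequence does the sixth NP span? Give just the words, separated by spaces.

your simple old telescope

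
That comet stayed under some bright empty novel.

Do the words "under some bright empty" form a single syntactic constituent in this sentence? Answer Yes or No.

No

"under" belongs to the preposition "under" while "empty" belongs to the noun phrase "some bright empty novel"; a span that runs across that boundary is not a single phrase.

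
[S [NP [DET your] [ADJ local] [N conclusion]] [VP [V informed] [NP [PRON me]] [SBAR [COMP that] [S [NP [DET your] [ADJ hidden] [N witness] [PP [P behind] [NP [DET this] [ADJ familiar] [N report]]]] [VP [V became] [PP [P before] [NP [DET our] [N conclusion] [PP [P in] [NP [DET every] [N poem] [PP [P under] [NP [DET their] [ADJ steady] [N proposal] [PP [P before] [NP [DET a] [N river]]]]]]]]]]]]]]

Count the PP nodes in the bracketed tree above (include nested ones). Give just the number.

5

The PP constituents are: [PP behind this familiar report]; [PP before our conclusion in every poem under their steady proposal before a river]; [PP in every poem under their steady proposal before a river]; [PP under their steady proposal before a river]; [PP before a river]. Total: 5.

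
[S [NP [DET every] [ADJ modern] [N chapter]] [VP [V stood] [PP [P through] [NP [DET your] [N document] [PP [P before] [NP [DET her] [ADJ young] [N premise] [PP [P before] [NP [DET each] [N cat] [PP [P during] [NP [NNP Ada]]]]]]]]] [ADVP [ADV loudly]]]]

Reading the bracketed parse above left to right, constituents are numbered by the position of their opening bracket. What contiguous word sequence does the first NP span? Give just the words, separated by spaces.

The NP opening brackets appear, in order, over: "every modern chapter"; "your document before her young premise before each cat during Ada"; "her young premise before each cat during Ada"; "each cat during Ada"; "Ada". The first one spans "every modern chapter".

every modern chapter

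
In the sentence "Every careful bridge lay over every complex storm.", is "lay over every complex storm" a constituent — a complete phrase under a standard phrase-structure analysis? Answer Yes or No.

Yes

"lay over every complex storm" is exactly the verb phrase [VP lay over every complex storm], a complete constituent.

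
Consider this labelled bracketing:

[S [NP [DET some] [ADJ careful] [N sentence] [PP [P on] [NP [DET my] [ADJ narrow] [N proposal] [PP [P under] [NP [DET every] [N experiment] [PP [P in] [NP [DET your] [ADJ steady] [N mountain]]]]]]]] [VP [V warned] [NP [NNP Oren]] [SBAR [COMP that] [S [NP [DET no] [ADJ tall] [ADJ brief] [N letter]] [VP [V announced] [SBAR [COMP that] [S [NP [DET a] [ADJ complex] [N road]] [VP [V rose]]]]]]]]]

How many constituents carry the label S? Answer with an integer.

The S constituents are: [S some careful sentence on my narrow proposal under every experiment in your steady mountain warned Oren that no tall brief letter announced that a complex road rose]; [S no tall brief letter announced that a complex road rose]; [S a complex road rose]. Total: 3.

3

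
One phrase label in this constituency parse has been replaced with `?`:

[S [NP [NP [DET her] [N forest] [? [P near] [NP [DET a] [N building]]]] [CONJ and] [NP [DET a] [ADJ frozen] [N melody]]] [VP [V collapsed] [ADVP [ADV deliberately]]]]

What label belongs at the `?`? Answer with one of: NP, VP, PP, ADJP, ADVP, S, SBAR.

PP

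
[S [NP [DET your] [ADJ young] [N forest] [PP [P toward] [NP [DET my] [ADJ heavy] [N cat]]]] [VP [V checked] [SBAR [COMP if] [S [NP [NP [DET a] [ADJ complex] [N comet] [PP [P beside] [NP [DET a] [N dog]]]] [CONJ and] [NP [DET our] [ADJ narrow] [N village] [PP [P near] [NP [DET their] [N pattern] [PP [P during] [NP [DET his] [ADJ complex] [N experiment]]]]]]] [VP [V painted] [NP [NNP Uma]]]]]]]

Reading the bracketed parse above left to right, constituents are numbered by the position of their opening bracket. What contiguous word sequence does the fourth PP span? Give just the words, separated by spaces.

Opening `[PP` markers occur at word positions 4, 13, 20, 23; the fourth of these opens the constituent [PP during his complex experiment].

during his complex experiment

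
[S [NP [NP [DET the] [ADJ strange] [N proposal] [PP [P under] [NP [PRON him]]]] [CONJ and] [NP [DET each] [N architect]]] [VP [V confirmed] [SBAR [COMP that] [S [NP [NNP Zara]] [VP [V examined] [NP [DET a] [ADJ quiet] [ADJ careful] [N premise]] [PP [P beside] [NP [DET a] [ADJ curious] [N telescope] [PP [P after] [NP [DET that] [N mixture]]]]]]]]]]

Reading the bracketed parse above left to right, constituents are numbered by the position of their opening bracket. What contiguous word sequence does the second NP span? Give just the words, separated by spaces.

the strange proposal under him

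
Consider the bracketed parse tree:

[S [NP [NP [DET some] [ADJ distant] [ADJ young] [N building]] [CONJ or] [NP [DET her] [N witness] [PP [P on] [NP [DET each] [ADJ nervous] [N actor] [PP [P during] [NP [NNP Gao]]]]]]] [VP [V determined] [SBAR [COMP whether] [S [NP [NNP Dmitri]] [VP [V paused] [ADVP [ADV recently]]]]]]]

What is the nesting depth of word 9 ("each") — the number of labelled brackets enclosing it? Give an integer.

Counting open brackets not yet closed at "each": [S [NP [NP [PP [NP [DET = 6.

6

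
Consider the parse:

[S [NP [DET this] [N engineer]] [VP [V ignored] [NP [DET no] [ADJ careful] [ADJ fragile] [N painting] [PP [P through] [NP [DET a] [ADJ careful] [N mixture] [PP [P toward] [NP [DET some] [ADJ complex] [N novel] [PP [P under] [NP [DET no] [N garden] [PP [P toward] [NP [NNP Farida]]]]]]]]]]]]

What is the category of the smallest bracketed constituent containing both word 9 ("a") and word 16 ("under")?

NP

The smallest bracket enclosing both words is [NP a careful mixture toward some complex novel under no garden toward Farida], so the label is NP.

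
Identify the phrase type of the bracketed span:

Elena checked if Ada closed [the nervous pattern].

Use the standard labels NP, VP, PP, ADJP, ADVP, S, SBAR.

NP

The span is built around the noun "pattern" — a noun phrase (NP).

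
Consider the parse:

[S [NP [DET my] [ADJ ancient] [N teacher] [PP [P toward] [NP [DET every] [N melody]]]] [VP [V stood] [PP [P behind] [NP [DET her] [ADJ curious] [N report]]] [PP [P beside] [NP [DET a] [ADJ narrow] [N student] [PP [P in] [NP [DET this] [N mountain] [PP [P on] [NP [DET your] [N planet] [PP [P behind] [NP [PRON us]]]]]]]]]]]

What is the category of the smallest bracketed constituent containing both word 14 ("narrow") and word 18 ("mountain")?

NP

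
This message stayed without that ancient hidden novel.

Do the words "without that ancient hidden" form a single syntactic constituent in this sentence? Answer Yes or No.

No

The smallest constituent containing the whole sequence is the prepositional phrase [PP without that ancient hidden novel], but the sequence is only part of it — it straddles the boundary between preposition "without" and noun phrase "that ancient hidden novel".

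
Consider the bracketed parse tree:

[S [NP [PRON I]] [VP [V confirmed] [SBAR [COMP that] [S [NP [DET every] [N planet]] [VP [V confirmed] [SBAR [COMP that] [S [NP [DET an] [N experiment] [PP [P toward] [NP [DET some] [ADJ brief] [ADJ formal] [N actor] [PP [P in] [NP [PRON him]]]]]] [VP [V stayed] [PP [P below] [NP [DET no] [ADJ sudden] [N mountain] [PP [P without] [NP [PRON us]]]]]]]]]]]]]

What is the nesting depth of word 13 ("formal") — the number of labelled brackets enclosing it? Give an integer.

Path from the root down to the word: S → VP → SBAR → S → VP → SBAR → S → NP → PP → NP → ADJ. That is 11 enclosing brackets.

11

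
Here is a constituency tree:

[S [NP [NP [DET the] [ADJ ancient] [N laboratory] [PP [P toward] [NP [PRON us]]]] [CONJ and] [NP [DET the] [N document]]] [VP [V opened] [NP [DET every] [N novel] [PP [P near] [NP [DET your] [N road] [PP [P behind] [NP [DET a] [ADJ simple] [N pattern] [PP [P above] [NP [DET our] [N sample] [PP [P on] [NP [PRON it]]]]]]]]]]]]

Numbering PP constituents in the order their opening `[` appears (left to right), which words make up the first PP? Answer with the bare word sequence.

toward us

In left-to-right order the PP constituents are "toward us"; "near your road behind a simple pattern above our sample on it"; "behind a simple pattern above our sample on it"; "above our sample on it"; "on it". Number 1 is "toward us".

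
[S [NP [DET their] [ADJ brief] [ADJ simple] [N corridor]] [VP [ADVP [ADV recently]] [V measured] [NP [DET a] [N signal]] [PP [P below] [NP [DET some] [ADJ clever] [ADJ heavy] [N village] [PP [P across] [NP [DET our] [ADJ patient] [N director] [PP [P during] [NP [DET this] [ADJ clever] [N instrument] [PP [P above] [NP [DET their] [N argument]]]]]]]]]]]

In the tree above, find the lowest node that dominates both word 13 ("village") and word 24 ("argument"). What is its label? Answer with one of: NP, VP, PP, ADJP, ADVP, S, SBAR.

Word 13 lies under S → VP → PP → NP → N; word 24 lies under S → VP → PP → NP → PP → NP → PP → NP → PP → NP → N. The lowest shared node is the NP.

NP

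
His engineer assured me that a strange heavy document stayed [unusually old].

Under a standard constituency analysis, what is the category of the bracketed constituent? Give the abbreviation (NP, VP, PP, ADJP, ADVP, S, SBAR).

ADJP

The span is built around the adjective "old" — an adjective phrase (ADJP).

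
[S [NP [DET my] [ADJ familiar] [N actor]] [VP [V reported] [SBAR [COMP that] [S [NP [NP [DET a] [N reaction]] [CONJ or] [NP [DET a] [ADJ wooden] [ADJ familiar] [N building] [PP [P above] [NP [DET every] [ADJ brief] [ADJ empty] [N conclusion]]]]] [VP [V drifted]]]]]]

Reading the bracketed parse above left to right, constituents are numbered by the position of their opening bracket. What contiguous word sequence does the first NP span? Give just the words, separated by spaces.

my familiar actor

Opening `[NP` markers occur at word positions 1, 6, 6, 9, 14; the first of these opens the constituent [NP my familiar actor].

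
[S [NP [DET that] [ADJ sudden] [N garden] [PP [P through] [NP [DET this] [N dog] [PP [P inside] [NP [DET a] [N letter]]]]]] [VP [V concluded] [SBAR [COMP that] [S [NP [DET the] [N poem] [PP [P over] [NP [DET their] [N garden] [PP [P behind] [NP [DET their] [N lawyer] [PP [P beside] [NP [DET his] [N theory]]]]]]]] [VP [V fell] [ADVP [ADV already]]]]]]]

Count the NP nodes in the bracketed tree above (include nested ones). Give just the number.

Listing each NP by its span: [NP that sudden garden through this dog inside a letter]; [NP this dog inside a letter]; [NP a letter]; [NP the poem over their garden behind their lawyer beside his theory]; [NP their garden behind their lawyer beside his theory]; [NP their lawyer beside his theory] … — that makes 7.

7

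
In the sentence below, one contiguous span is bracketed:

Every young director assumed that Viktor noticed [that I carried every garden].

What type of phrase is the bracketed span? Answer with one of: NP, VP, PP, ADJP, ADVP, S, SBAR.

"that" is the head of the bracketed span, so the span is a subordinate clause: SBAR.

SBAR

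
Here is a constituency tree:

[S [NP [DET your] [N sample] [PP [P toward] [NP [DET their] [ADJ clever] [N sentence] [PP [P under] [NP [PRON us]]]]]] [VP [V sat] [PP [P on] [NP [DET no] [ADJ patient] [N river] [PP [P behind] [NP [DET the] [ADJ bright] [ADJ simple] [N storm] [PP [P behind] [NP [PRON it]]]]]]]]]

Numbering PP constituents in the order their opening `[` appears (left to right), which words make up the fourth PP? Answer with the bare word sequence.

behind the bright simple storm behind it

The PP opening brackets appear, in order, over: "toward their clever sentence under us"; "under us"; "on no patient river behind the bright simple storm behind it"; "behind the bright simple storm behind it"; "behind it". The fourth one spans "behind the bright simple storm behind it".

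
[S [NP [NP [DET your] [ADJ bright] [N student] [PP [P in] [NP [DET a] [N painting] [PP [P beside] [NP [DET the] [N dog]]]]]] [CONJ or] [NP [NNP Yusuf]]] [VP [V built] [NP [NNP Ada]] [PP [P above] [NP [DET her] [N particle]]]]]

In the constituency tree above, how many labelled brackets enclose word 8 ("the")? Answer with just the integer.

The word sits inside DET, which is inside NP, inside PP, inside NP, inside PP, inside NP, inside NP, inside S — 8 brackets in all.

8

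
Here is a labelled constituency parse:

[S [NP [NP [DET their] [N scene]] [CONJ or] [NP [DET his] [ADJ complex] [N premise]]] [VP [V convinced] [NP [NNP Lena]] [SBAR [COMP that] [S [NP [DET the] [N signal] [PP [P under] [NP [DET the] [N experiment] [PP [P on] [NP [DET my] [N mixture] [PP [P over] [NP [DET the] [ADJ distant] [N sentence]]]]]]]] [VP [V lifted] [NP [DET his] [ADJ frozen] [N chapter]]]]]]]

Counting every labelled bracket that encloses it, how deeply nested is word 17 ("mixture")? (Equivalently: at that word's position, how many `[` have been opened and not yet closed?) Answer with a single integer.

10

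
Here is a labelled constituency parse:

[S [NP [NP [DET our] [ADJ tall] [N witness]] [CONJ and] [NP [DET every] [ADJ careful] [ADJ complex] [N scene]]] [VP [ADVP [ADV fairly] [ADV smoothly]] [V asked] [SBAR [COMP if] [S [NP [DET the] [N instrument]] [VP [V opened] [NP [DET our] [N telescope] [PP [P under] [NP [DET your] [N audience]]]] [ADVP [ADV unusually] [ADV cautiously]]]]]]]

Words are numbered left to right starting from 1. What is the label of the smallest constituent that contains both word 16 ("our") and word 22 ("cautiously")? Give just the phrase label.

Both words fall inside [VP opened our telescope under your audience unusually cautiously] (words 15–22), and no smaller constituent contains them both. Label: VP.

VP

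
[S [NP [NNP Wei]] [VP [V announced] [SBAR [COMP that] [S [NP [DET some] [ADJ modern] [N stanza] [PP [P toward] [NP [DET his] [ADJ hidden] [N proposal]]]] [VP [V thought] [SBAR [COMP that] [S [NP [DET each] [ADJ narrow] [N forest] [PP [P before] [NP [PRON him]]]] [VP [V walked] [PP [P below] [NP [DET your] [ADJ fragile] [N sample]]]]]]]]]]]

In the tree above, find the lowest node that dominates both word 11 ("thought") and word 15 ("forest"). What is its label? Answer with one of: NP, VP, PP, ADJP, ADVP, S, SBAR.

VP

Both words fall inside [VP thought that each narrow forest before him walked below your fragile sample] (words 11–22), and no smaller constituent contains them both. Label: VP.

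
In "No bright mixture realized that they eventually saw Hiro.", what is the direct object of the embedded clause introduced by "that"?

Within the embedded clause introduced by "that", the direct object of "saw" is "Hiro".

Hiro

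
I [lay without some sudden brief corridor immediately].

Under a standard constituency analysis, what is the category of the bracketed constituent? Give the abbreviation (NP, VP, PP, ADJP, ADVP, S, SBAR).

VP

The span is built around the verb "lay" — a verb phrase (VP).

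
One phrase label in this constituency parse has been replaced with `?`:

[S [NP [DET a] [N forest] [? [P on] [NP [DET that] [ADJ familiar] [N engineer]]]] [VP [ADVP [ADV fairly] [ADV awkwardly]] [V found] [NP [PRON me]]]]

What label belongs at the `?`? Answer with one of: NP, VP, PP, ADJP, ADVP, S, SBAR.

PP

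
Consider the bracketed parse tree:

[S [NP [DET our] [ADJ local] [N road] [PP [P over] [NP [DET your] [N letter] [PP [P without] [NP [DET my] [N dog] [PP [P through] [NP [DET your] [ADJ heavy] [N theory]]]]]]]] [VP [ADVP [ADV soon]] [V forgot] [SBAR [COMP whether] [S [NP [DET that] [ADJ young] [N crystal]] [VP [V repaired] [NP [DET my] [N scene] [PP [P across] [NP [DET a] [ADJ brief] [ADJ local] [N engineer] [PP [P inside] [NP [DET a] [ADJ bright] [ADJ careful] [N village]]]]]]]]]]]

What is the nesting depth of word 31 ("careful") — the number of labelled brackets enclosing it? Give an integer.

The word sits inside ADJ, which is inside NP, inside PP, inside NP, inside PP, inside NP, inside VP, inside S, inside SBAR, inside VP, inside S — 11 brackets in all.

11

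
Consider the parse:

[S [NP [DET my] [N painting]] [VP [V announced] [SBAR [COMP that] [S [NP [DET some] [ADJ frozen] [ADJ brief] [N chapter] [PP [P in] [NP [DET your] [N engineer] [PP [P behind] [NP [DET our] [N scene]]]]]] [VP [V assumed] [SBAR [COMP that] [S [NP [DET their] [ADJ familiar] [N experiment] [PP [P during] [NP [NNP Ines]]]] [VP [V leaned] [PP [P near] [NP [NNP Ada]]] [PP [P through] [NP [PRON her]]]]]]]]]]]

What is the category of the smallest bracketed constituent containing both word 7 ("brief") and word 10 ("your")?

Word 7 lies under S → VP → SBAR → S → NP → ADJ; word 10 lies under S → VP → SBAR → S → NP → PP → NP → DET. The lowest shared node is the NP.

NP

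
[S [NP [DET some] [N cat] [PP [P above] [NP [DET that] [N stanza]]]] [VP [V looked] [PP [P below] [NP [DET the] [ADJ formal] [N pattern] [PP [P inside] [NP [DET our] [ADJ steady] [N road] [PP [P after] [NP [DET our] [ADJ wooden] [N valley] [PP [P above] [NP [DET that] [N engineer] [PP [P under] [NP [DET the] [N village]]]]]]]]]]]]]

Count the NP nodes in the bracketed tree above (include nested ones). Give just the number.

7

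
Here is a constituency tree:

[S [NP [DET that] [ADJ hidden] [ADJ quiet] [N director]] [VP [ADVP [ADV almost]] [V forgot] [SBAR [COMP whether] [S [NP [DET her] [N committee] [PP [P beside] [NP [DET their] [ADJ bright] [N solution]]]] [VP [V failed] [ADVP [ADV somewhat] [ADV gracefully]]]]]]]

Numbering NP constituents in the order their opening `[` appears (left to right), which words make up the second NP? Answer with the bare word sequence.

her committee beside their bright solution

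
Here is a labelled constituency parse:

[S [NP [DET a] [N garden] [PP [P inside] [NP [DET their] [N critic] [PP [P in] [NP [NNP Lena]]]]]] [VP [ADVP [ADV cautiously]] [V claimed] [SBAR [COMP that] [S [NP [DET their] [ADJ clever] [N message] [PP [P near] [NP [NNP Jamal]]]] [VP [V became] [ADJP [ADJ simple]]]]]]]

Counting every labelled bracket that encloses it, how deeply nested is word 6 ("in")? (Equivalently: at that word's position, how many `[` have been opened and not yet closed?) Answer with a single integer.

6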